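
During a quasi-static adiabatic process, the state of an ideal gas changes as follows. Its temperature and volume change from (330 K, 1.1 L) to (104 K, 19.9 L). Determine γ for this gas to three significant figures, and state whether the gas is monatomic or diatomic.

γ ≈ 1.40; diatomic

TV^(γ−1) = const ⇒ γ − 1 = ln(T₂/T₁) / ln(V₁/V₂).
γ = 1 + ln(104/330) / ln(1.1/19.9) = 1.399.
γ ≈ 1.40 is close to 7/5, so the gas is diatomic.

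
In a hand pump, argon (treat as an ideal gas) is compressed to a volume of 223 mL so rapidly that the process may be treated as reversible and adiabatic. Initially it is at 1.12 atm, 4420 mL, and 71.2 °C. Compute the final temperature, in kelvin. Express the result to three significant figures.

T₂ ≈ 2520 K

Adiabatic: T₁V₁^(γ−1) = T₂V₂^(γ−1) ⇒ T₂ = T₁ (V₁/V₂)^(γ−1).
γ = 5/3 for a monatomic ideal gas.
T₁ = 71.2 °C = 344.3 K.
T₂ = 344.3 × (4420/223)^(2/3) = 2522 K.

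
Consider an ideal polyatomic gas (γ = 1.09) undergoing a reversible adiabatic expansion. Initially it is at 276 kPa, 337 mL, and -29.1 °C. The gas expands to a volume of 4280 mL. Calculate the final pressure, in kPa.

P₂ ≈ 17.3 kPa

Adiabatic: P₁V₁^γ = P₂V₂^γ ⇒ P₂ = P₁ (V₁/V₂)^γ.
P₂ = 276 × (337/4280)^(1.09) = 17.29 kPa.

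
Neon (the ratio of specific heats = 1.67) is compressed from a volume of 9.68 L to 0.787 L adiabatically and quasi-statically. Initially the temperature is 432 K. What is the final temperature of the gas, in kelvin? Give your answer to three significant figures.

T₂ ≈ 2320 K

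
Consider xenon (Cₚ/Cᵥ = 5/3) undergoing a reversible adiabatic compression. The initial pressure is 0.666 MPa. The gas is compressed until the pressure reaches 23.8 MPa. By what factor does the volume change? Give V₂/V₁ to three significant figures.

V₂/V₁ ≈ 0.117

From PV^γ = const, V₂/V₁ = (P₁/P₂)^(1/γ).
V₂/V₁ = (0.666/23.8)^(3/5) = 0.117.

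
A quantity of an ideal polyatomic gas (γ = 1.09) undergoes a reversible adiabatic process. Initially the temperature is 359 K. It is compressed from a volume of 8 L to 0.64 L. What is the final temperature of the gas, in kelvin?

T₂ ≈ 451 K

For a reversible adiabat TV^(γ−1) is constant, so T₂ = T₁ (V₁/V₂)^(γ−1).
T₂ = 359 × (8/0.64)^(0.09) = 450.6 K.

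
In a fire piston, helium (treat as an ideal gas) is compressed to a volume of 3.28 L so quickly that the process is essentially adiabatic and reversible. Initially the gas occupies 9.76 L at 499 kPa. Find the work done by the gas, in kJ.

W ≈ -7.81 kJ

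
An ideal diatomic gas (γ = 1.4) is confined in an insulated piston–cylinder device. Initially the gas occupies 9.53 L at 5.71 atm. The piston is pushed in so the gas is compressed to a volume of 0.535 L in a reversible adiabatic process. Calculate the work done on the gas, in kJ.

W ≈ 29.8 kJ

P₂ = P₁(V₁/V₂)^γ = 5.71×(9.53/0.535)^(1.4) = 321.9 atm.
For a reversible adiabat, W_by_gas = (P₁V₁ − P₂V₂)/(γ−1).
W_by = (578600×0.00953 − 3.261×10^7×0.000535) / (0.4) = -29840 J.
W_on_gas = −W_by = 29840 J.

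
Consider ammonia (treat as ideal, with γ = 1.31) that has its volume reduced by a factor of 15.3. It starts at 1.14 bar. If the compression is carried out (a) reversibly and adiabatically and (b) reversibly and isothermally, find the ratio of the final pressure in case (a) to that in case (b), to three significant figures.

P_adiabatic / P_isothermal ≈ 2.33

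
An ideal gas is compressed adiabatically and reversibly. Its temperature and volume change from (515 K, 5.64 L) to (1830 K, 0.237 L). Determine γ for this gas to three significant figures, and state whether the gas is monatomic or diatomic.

γ ≈ 1.40; diatomic

TV^(γ−1) = const ⇒ γ − 1 = ln(T₂/T₁) / ln(V₁/V₂).
γ = 1 + ln(1830/515) / ln(5.64/0.237) = 1.4.
γ ≈ 1.40 is close to 7/5, so the gas is diatomic.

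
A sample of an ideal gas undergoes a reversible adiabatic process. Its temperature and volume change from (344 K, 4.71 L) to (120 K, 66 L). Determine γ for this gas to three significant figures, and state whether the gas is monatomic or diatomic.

γ ≈ 1.40; diatomic

TV^(γ−1) = const ⇒ γ − 1 = ln(T₂/T₁) / ln(V₁/V₂).
γ = 1 + ln(120/344) / ln(4.71/66) = 1.399.
γ ≈ 1.40 is close to 7/5, so the gas is diatomic.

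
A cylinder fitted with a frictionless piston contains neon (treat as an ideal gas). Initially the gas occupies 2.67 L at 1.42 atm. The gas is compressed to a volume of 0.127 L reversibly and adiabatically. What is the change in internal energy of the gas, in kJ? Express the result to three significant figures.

ΔU ≈ 3.81 kJ

γ = 5/3 for a monatomic ideal gas.
P₂ = P₁(V₁/V₂)^γ = 1.42×(2.67/0.127)^(5/3) = 227.4 atm.
For a reversible adiabat, W_by_gas = (P₁V₁ − P₂V₂)/(γ−1).
W_by = (143900×0.00267 − 2.304×10^7×0.000127) / (2/3) = -3813 J.
Q = 0 ⇒ ΔU = −W_by = 3813 J.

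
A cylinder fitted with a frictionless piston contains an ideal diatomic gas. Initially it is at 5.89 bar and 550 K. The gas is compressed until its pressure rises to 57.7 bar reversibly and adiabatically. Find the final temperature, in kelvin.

T₂ ≈ 1060 K

Along an adiabat T P^((1−γ)/γ) is constant, so T₂ = T₁ (P₂/P₁)^((γ−1)/γ).
For a diatomic ideal gas γ = 7/5, so (γ−1)/γ = 2/7.
T₂ = 550 × (57.7/5.89)^(2/7) = 1056 K.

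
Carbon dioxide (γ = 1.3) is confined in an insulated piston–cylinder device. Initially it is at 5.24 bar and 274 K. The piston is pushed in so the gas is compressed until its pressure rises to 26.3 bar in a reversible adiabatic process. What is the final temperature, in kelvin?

Adiabatic: T₂/T₁ = (P₂/P₁)^((γ−1)/γ).
T₂ = 274 × (26.3/5.24)^(0.231) = 397.6 K.

T₂ ≈ 398 K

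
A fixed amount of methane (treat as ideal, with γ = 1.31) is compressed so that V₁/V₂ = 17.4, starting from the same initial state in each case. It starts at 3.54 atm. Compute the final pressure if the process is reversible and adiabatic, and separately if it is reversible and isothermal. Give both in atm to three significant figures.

adiabatic: 149 atm; isothermal: 61.6 atm

Isothermal: P₂ = P₁(V₁/V₂) = 3.54×17.4 = 61.6 atm.
Adiabatic: P₂ = P₁(V₁/V₂)^γ = 3.54×17.4^(1.31) = 149.3 atm.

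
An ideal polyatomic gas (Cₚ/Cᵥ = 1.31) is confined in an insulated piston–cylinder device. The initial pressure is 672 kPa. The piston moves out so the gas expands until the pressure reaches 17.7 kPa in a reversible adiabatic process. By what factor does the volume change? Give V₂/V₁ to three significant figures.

V₂/V₁ ≈ 16.1

From PV^γ = const, V₂/V₁ = (P₁/P₂)^(1/γ).
V₂/V₁ = (672/17.7)^(0.763) = 16.06.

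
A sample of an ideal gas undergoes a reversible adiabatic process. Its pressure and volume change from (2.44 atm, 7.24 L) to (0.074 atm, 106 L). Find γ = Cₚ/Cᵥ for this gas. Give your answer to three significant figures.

γ ≈ 1.30

PV^γ = const ⇒ γ = ln(P₂/P₁) / ln(V₁/V₂).
γ = ln(0.074/2.44) / ln(7.24/106) = 1.303.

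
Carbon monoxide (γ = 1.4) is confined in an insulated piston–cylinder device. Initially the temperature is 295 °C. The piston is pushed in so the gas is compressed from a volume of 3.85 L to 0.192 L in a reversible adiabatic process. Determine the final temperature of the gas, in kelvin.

For a reversible adiabat TV^(γ−1) is constant, so T₂ = T₁ (V₁/V₂)^(γ−1).
T₁ = 295 °C = 568.1 K.
T₂ = 568.1 × (3.85/0.192)^(0.4) = 1885 K.

T₂ ≈ 1890 K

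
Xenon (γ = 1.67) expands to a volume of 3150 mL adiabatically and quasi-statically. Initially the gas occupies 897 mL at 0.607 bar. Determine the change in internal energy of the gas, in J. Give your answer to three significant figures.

P₂ = P₁(V₁/V₂)^γ = 0.607×(897/3150)^(1.67) = 0.0745 bar.
For a reversible adiabat, W_by_gas = (P₁V₁ − P₂V₂)/(γ−1).
W_by = (60700×0.000897 − 7450×0.00315) / (0.67) = 46.24 J.
Q = 0 ⇒ ΔU = −W_by = -46.24 J.

ΔU ≈ -46.2 J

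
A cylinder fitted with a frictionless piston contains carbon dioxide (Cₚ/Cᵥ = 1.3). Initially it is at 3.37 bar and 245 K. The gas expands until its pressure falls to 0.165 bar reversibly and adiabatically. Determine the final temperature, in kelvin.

T₂ ≈ 122 K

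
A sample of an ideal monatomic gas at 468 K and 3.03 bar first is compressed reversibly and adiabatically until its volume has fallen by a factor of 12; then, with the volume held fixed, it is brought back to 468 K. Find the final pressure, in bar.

P₃ ≈ 36.4 bar

For a monatomic ideal gas γ = 5/3.
Adiabatic step (PV^γ = const): P₂ = 3.03×12^(5/3) = 190.6 bar; T₂ = 468×12^(2/3) = 2453 K.
Isochoric: P₃ = P₂(T₃/T₂) = 190.6 × (468/2453) = 36.36 bar.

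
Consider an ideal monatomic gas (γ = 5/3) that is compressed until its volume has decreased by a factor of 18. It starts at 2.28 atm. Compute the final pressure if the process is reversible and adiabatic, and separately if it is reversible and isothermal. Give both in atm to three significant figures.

adiabatic: 282 atm; isothermal: 41.0 atm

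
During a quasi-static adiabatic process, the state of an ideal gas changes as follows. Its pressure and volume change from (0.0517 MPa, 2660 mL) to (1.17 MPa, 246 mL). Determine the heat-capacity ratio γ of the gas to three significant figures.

γ ≈ 1.31

PV^γ = const ⇒ γ = ln(P₂/P₁) / ln(V₁/V₂).
γ = ln(1.17/0.0517) / ln(2660/246) = 1.31.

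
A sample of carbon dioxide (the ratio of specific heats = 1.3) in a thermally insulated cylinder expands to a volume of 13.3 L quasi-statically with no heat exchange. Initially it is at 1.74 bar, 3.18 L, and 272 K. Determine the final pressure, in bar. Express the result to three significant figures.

Since PV^γ is constant along a reversible adiabat, P₂ = P₁ (V₁/V₂)^γ.
P₂ = 1.74 × (3.18/13.3)^(1.3) = 0.2708 bar.

P₂ ≈ 0.271 bar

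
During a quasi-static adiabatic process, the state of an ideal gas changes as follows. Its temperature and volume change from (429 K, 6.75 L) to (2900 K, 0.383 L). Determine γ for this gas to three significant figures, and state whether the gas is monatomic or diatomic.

TV^(γ−1) = const ⇒ γ − 1 = ln(T₂/T₁) / ln(V₁/V₂).
γ = 1 + ln(2900/429) / ln(6.75/0.383) = 1.666.
γ ≈ 1.67 is close to 5/3, so the gas is monatomic.

γ ≈ 1.67; monatomic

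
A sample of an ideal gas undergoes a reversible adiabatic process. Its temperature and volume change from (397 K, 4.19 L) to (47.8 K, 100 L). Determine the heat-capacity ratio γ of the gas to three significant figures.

γ ≈ 1.67

TV^(γ−1) = const ⇒ γ − 1 = ln(T₂/T₁) / ln(V₁/V₂).
γ = 1 + ln(47.8/397) / ln(4.19/100) = 1.667.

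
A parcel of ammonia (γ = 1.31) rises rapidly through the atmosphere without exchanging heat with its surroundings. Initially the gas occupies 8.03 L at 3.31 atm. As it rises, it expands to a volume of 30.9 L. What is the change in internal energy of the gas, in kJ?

ΔU ≈ -2.97 kJ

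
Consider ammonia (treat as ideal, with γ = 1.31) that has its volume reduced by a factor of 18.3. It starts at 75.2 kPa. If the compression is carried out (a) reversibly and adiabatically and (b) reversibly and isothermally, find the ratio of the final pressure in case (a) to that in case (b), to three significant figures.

P_adiabatic / P_isothermal ≈ 2.46

Isothermal: P_b = P₁(V₁/V₂) = 75.2×18.3.
Adiabatic: P_a = P₁(V₁/V₂)^γ = 75.2×18.3^(1.31).
P_a/P_b = (V₁/V₂)^(γ−1) = 18.3^(0.31) = 2.462.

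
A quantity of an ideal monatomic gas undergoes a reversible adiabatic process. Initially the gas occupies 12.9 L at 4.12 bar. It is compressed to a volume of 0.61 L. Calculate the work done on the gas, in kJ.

γ = 5/3 for a monatomic ideal gas.
P₂ = P₁(V₁/V₂)^γ = 4.12×(12.9/0.61)^(5/3) = 666.3 bar.
For a reversible adiabat, W_by_gas = (P₁V₁ − P₂V₂)/(γ−1).
W_by = (412000×0.0129 − 6.663×10^7×0.00061) / (2/3) = -52990 J.
W_on_gas = −W_by = 52990 J.

W ≈ 53.0 kJ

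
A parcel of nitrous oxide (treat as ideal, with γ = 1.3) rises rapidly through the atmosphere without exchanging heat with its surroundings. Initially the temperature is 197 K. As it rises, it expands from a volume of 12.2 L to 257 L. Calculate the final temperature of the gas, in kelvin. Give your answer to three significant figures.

For a reversible adiabat TV^(γ−1) is constant, so T₂ = T₁ (V₁/V₂)^(γ−1).
T₂ = 197 × (12.2/257)^(0.3) = 78.96 K.

T₂ ≈ 79.0 K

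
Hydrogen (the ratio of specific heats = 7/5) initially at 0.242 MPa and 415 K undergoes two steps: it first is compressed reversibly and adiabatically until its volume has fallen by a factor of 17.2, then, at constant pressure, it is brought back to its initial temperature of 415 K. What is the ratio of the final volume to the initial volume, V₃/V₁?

V₃/V₁ ≈ 0.0186

Adiabatic step: V₂/V₁ = 0.05814; T₂ = T₁·17.2^(2/5) = 1295 K.
Isobaric step: V₃/V₂ = T₃/T₂ = 415/1295.
V₃/V₁ = (V₂/V₁)(V₃/V₂) = 0.05814 × (415/1295) = 0.01863.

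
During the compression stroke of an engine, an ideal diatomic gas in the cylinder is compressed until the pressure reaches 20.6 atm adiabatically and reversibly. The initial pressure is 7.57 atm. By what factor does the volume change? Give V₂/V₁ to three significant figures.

V₂/V₁ ≈ 0.489

From PV^γ = const, V₂/V₁ = (P₁/P₂)^(1/γ).
For a diatomic ideal gas γ = 7/5.
V₂/V₁ = (7.57/20.6)^(5/7) = 0.4892.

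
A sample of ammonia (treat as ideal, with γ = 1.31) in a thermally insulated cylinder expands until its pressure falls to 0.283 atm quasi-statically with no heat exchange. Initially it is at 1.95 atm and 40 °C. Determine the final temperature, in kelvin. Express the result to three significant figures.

T₂ ≈ 198 K

Along an adiabat T P^((1−γ)/γ) is constant, so T₂ = T₁ (P₂/P₁)^((γ−1)/γ).
T₁ = 40 °C = 313.1 K.
T₂ = 313.1 × (0.283/1.95)^(0.237) = 198.3 K.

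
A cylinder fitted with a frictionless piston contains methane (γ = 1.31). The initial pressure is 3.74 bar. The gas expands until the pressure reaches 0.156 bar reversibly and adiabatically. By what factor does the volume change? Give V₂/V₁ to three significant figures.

V₂/V₁ ≈ 11.3

From PV^γ = const, V₂/V₁ = (P₁/P₂)^(1/γ).
V₂/V₁ = (3.74/0.156)^(0.763) = 11.3.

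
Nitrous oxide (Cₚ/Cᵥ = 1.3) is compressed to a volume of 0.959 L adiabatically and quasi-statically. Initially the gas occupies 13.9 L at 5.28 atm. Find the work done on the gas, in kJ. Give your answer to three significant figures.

W ≈ 30.5 kJ

P₂ = P₁(V₁/V₂)^γ = 5.28×(13.9/0.959)^(1.3) = 170.7 atm.
For a reversible adiabat, W_by_gas = (P₁V₁ − P₂V₂)/(γ−1).
W_by = (535000×0.0139 − 1.729×10^7×0.000959) / (0.3) = -30500 J.
W_on_gas = −W_by = 30500 J.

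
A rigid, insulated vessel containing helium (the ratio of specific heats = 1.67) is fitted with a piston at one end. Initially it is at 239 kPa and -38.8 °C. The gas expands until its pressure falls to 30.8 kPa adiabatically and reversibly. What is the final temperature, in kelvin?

Adiabatic: T₂/T₁ = (P₂/P₁)^((γ−1)/γ).
T₁ = -38.8 °C = 234.3 K.
T₂ = 234.3 × (30.8/239)^(0.401) = 103 K.

T₂ ≈ 103 K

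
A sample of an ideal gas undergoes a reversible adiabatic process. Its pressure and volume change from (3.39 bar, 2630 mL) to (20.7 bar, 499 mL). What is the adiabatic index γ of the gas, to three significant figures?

PV^γ = const ⇒ γ = ln(P₂/P₁) / ln(V₁/V₂).
γ = ln(20.7/3.39) / ln(2630/499) = 1.089.

γ ≈ 1.09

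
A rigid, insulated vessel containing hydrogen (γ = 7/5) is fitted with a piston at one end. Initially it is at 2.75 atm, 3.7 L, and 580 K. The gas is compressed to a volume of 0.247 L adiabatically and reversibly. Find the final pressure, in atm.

Adiabatic: P₁V₁^γ = P₂V₂^γ ⇒ P₂ = P₁ (V₁/V₂)^γ.
P₂ = 2.75 × (3.7/0.247)^(7/5) = 121.6 atm.

P₂ ≈ 122 atm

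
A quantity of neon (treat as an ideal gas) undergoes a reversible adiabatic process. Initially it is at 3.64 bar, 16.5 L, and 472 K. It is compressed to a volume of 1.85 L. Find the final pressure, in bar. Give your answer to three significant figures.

P₂ ≈ 140 bar

Adiabatic: P₁V₁^γ = P₂V₂^γ ⇒ P₂ = P₁ (V₁/V₂)^γ.
γ = 5/3 for a monatomic ideal gas.
P₂ = 3.64 × (16.5/1.85)^(5/3) = 139.6 bar.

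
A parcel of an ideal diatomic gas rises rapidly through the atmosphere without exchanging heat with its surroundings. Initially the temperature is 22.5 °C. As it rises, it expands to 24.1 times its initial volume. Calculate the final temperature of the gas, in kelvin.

Adiabatic: T₁V₁^(γ−1) = T₂V₂^(γ−1) ⇒ T₂ = T₁ (V₁/V₂)^(γ−1).
For a diatomic ideal gas γ = 7/5, so γ−1 = 2/5.
T₁ = 22.5 °C = 295.6 K.
T₂ = 295.6 × (1/24.1)^(2/5) = 82.79 K.

T₂ ≈ 82.8 K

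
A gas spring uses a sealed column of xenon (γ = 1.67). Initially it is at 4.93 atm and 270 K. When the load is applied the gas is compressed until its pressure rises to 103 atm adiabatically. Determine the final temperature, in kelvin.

T₂ ≈ 914 K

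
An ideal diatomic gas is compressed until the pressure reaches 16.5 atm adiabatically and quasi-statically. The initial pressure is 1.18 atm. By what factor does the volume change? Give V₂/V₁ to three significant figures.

V₂/V₁ ≈ 0.152

From PV^γ = const, V₂/V₁ = (P₁/P₂)^(1/γ).
For a diatomic ideal gas γ = 7/5.
V₂/V₁ = (1.18/16.5)^(5/7) = 0.152.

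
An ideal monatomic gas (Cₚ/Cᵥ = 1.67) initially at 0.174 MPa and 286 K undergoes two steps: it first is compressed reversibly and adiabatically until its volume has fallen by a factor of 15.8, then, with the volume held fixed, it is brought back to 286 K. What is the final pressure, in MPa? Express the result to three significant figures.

P₃ ≈ 2.75 MPa

Adiabatic step (PV^γ = const): P₂ = 0.174×15.8^(1.67) = 17.47 MPa; T₂ = 286×15.8^(0.67) = 1817 K.
Isochoric: P₃ = P₂(T₃/T₂) = 17.47 × (286/1817) = 2.749 MPa.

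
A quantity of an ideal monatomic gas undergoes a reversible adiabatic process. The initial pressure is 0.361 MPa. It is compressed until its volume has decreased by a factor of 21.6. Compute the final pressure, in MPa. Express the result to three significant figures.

P₂ ≈ 60.5 MPa

Since PV^γ is constant along a reversible adiabat, P₂ = P₁ (V₁/V₂)^γ.
For a monatomic ideal gas γ = 5/3.
P₂ = 0.361 × 21.6^(5/3) = 60.48 MPa.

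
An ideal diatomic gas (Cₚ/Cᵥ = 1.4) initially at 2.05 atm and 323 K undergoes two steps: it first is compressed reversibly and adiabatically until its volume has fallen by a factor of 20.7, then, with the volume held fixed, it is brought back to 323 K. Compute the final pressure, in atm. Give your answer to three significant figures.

Adiabatic step (PV^γ = const): P₂ = 2.05×20.7^(1.4) = 142.6 atm; T₂ = 323×20.7^(0.4) = 1085 K.
Isochoric: P₃ = P₂(T₃/T₂) = 142.6 × (323/1085) = 42.44 atm.

P₃ ≈ 42.4 atm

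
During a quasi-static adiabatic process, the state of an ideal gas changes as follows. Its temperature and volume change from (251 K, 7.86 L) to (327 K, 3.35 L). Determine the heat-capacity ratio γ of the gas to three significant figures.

TV^(γ−1) = const ⇒ γ − 1 = ln(T₂/T₁) / ln(V₁/V₂).
γ = 1 + ln(327/251) / ln(7.86/3.35) = 1.31.

γ ≈ 1.31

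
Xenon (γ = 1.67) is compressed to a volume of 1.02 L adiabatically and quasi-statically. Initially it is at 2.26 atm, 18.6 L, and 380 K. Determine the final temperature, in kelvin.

T₂ ≈ 2660 K

Adiabatic: T₁V₁^(γ−1) = T₂V₂^(γ−1) ⇒ T₂ = T₁ (V₁/V₂)^(γ−1).
T₂ = 380 × (18.6/1.02)^(0.67) = 2658 K.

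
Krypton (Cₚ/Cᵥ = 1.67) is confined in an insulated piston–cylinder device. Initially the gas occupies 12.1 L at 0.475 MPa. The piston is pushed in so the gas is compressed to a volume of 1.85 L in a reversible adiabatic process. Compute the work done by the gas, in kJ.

W ≈ -21.6 kJ

P₂ = P₁(V₁/V₂)^γ = 0.475×(12.1/1.85)^(1.67) = 10.93 MPa.
For a reversible adiabat, W_by_gas = (P₁V₁ − P₂V₂)/(γ−1).
W_by = (475000×0.0121 − 1.093×10^7×0.00185) / (0.67) = -21610 J.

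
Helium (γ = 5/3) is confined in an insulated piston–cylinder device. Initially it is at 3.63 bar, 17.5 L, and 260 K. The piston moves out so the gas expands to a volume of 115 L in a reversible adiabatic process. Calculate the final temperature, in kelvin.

Adiabatic: T₁V₁^(γ−1) = T₂V₂^(γ−1) ⇒ T₂ = T₁ (V₁/V₂)^(γ−1).
T₂ = 260 × (17.5/115)^(2/3) = 74.11 K.

T₂ ≈ 74.1 K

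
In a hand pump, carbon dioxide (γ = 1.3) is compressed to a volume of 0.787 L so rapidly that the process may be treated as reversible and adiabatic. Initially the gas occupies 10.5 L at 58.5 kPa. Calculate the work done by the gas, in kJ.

W ≈ -2.41 kJ

P₂ = P₁(V₁/V₂)^γ = 58.5×(10.5/0.787)^(1.3) = 1698 kPa.
For a reversible adiabat, W_by_gas = (P₁V₁ − P₂V₂)/(γ−1).
W_by = (58500×0.0105 − 1.698×10^6×0.000787) / (0.3) = -2407 J.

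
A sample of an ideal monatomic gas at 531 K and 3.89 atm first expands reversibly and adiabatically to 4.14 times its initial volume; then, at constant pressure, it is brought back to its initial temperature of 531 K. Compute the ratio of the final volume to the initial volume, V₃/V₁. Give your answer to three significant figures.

V₃/V₁ ≈ 10.7

For a monatomic ideal gas γ = 5/3.
Adiabatic step: V₂/V₁ = 4.14; T₂ = T₁·(1/4.14)^(2/3) = 205.9 K.
Isobaric step: V₃/V₂ = T₃/T₂ = 531/205.9.
V₃/V₁ = (V₂/V₁)(V₃/V₂) = 4.14 × (531/205.9) = 10.67.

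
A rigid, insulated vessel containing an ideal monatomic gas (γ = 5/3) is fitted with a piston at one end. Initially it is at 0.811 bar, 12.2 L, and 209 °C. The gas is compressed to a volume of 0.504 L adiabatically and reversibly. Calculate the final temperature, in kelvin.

T₂ ≈ 4030 K

Adiabatic: T₁V₁^(γ−1) = T₂V₂^(γ−1) ⇒ T₂ = T₁ (V₁/V₂)^(γ−1).
T₁ = 209 °C = 482.1 K.
T₂ = 482.1 × (12.2/0.504)^(2/3) = 4035 K.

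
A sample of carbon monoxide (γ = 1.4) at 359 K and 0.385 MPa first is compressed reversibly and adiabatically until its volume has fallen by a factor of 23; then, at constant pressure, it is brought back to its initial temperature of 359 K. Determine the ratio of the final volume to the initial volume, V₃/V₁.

V₃/V₁ ≈ 0.0124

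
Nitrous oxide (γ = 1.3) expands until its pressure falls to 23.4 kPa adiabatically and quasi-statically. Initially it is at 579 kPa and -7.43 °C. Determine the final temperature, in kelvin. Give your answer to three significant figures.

T₂ ≈ 127 K

Along an adiabat T P^((1−γ)/γ) is constant, so T₂ = T₁ (P₂/P₁)^((γ−1)/γ).
T₁ = -7.43 °C = 265.7 K.
T₂ = 265.7 × (23.4/579)^(0.231) = 126.7 K.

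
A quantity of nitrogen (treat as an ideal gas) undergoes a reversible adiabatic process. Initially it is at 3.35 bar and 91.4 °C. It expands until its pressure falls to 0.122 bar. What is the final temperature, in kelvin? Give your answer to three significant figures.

Adiabatic: T₂/T₁ = (P₂/P₁)^((γ−1)/γ).
For a diatomic ideal gas γ = 7/5, so (γ−1)/γ = 2/7.
T₁ = 91.4 °C = 364.5 K.
T₂ = 364.5 × (0.122/3.35)^(2/7) = 141.5 K.

T₂ ≈ 141 K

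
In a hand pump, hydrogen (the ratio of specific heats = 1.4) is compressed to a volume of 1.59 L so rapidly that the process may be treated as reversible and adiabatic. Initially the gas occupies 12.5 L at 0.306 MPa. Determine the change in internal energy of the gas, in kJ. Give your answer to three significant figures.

P₂ = P₁(V₁/V₂)^γ = 0.306×(12.5/1.59)^(1.4) = 5.488 MPa.
For a reversible adiabat, W_by_gas = (P₁V₁ − P₂V₂)/(γ−1).
W_by = (306000×0.0125 − 5.488×10^6×0.00159) / (0.4) = -12250 J.
Q = 0 ⇒ ΔU = −W_by = 12250 J.

ΔU ≈ 12.3 kJ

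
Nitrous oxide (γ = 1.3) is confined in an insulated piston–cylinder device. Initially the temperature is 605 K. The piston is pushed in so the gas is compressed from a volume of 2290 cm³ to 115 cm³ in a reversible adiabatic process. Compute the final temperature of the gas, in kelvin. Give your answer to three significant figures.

T₂ ≈ 1480 K

For a reversible adiabat TV^(γ−1) is constant, so T₂ = T₁ (V₁/V₂)^(γ−1).
T₂ = 605 × (2290/115)^(0.3) = 1484 K.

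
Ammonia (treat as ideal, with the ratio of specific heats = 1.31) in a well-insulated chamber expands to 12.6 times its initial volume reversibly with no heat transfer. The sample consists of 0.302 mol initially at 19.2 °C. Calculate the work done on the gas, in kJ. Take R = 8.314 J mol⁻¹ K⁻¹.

W ≈ -1.29 kJ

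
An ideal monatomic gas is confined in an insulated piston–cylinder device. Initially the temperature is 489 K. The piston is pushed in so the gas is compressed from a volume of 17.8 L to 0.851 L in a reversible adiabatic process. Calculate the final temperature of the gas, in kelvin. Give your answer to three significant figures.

T₂ ≈ 3710 K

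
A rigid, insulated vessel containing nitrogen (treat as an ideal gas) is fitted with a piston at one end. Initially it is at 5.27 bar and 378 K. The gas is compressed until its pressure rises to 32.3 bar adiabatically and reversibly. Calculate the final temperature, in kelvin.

Adiabatic: T₂/T₁ = (P₂/P₁)^((γ−1)/γ).
For a diatomic ideal gas γ = 7/5, so (γ−1)/γ = 2/7.
T₂ = 378 × (32.3/5.27)^(2/7) = 634.5 K.

T₂ ≈ 635 K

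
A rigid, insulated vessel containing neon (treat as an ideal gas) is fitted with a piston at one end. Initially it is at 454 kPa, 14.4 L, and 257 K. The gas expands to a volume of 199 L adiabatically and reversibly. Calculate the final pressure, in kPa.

P₂ ≈ 5.70 kPa

Adiabatic: P₁V₁^γ = P₂V₂^γ ⇒ P₂ = P₁ (V₁/V₂)^γ.
γ = 5/3 for a monatomic ideal gas.
P₂ = 454 × (14.4/199)^(5/3) = 5.705 kPa.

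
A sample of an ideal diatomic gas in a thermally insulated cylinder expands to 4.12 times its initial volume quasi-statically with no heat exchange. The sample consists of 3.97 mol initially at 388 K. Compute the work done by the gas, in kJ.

For a reversible adiabat TV^(γ−1) is constant, so T₂ = T₁ (V₁/V₂)^(γ−1).
γ = 7/5 for a diatomic ideal gas, so γ−1 = 2/5.
T₂ = 388 × (1/4.12)^(2/5) = 220.2 K.
Q = 0, so ΔU = W_on_gas = nCᵥΔT with Cᵥ = R/(γ−1) = 20.79 J/(mol·K).
ΔU = 3.97 × 20.79 × (220.2 − 388) = -13840 J.
Work done by the gas = −ΔU = 13840 J.

W ≈ 13.8 kJ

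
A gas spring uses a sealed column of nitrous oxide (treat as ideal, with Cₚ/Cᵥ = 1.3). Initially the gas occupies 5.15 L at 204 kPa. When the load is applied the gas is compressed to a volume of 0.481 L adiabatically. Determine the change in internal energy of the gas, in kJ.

ΔU ≈ 3.63 kJ

P₂ = P₁(V₁/V₂)^γ = 204×(5.15/0.481)^(1.3) = 4448 kPa.
For a reversible adiabat, W_by_gas = (P₁V₁ − P₂V₂)/(γ−1).
W_by = (204000×0.00515 − 4.448×10^6×0.000481) / (0.3) = -3630 J.
Q = 0 ⇒ ΔU = −W_by = 3630 J.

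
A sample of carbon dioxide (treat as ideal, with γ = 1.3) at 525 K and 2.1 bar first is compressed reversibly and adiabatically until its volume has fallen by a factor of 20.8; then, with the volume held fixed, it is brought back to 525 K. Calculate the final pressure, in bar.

Adiabatic step (PV^γ = const): P₂ = 2.1×20.8^(1.3) = 108.6 bar; T₂ = 525×20.8^(0.3) = 1305 K.
Isochoric: P₃ = P₂(T₃/T₂) = 108.6 × (525/1305) = 43.68 bar.

P₃ ≈ 43.7 bar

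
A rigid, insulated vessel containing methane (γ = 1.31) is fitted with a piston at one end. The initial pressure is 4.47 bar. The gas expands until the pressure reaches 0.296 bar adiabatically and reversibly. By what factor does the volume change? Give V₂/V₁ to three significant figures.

V₂/V₁ ≈ 7.94

From PV^γ = const, V₂/V₁ = (P₁/P₂)^(1/γ).
V₂/V₁ = (4.47/0.296)^(0.763) = 7.944.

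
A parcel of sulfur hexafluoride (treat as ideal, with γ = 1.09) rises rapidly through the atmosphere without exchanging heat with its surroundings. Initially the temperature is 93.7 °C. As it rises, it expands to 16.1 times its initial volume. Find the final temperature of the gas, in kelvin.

Adiabatic: T₁V₁^(γ−1) = T₂V₂^(γ−1) ⇒ T₂ = T₁ (V₁/V₂)^(γ−1).
T₁ = 93.7 °C = 366.8 K.
T₂ = 366.8 × (1/16.1)^(0.09) = 285.7 K.

T₂ ≈ 286 K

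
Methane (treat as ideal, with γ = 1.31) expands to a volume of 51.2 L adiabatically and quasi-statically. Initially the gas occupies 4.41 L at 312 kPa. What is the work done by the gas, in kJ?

W ≈ 2.36 kJ

P₂ = P₁(V₁/V₂)^γ = 312×(4.41/51.2)^(1.31) = 12.57 kPa.
For a reversible adiabat, W_by_gas = (P₁V₁ − P₂V₂)/(γ−1).
W_by = (312000×0.00441 − 12570×0.0512) / (0.31) = 2363 J.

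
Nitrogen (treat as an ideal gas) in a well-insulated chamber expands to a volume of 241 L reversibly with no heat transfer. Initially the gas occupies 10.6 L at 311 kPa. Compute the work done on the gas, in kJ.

W ≈ -5.88 kJ

γ = 7/5 for a diatomic ideal gas.
P₂ = P₁(V₁/V₂)^γ = 311×(10.6/241)^(7/5) = 3.921 kPa.
For a reversible adiabat, W_by_gas = (P₁V₁ − P₂V₂)/(γ−1).
W_by = (311000×0.0106 − 3921×0.241) / (2/5) = 5879 J.
W_on_gas = −W_by = -5879 J.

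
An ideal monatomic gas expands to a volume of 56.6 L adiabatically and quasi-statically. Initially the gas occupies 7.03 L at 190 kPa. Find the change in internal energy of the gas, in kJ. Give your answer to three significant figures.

ΔU ≈ -1.50 kJ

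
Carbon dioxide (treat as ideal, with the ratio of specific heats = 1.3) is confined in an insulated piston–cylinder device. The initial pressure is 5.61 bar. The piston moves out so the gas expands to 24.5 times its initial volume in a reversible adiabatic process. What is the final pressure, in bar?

P₂ ≈ 0.0877 bar

Since PV^γ is constant along a reversible adiabat, P₂ = P₁ (V₁/V₂)^γ.
P₂ = 5.61 × (1/24.5)^(1.3) = 0.08771 bar.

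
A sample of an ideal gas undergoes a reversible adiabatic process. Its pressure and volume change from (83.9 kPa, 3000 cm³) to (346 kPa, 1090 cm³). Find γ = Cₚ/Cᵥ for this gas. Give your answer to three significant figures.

PV^γ = const ⇒ γ = ln(P₂/P₁) / ln(V₁/V₂).
γ = ln(346/83.9) / ln(3000/1090) = 1.399.

γ ≈ 1.40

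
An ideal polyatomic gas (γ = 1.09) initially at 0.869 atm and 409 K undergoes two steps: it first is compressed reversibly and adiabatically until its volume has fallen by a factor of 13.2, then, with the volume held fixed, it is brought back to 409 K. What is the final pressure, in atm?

P₃ ≈ 11.5 atm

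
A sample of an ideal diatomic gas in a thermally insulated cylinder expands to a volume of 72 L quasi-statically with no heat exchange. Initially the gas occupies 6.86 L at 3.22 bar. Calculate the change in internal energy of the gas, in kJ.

γ = 7/5 for a diatomic ideal gas.
P₂ = P₁(V₁/V₂)^γ = 3.22×(6.86/72)^(7/5) = 0.1198 bar.
For a reversible adiabat, W_by_gas = (P₁V₁ − P₂V₂)/(γ−1).
W_by = (322000×0.00686 − 11980×0.072) / (2/5) = 3366 J.
Q = 0 ⇒ ΔU = −W_by = -3366 J.

ΔU ≈ -3.37 kJ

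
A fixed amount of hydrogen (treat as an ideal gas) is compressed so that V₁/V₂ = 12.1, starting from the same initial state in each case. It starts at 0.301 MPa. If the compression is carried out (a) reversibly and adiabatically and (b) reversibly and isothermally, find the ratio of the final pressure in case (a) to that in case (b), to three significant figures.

For a diatomic ideal gas γ = 7/5.
Isothermal: P_b = P₁(V₁/V₂) = 0.301×12.1.
Adiabatic: P_a = P₁(V₁/V₂)^γ = 0.301×12.1^(7/5).
P_a/P_b = (V₁/V₂)^(γ−1) = 12.1^(2/5) = 2.711.

P_adiabatic / P_isothermal ≈ 2.71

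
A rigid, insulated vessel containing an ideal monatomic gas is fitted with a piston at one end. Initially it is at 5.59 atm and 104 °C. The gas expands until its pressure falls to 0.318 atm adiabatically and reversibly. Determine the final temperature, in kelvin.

T₂ ≈ 120 K

Adiabatic: T₂/T₁ = (P₂/P₁)^((γ−1)/γ).
For a monatomic ideal gas γ = 5/3, so (γ−1)/γ = 2/5.
T₁ = 104 °C = 377.1 K.
T₂ = 377.1 × (0.318/5.59)^(2/5) = 119.8 K.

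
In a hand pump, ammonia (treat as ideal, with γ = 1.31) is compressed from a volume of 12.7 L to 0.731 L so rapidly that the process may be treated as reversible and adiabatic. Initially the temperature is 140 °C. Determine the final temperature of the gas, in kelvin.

For a reversible adiabat TV^(γ−1) is constant, so T₂ = T₁ (V₁/V₂)^(γ−1).
T₁ = 140 °C = 413.1 K.
T₂ = 413.1 × (12.7/0.731)^(0.31) = 1001 K.

T₂ ≈ 1000 K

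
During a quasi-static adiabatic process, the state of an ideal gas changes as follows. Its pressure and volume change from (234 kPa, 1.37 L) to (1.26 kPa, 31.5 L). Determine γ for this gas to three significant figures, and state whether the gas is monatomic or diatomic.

PV^γ = const ⇒ γ = ln(P₂/P₁) / ln(V₁/V₂).
γ = ln(1.26/234) / ln(1.37/31.5) = 1.666.
γ ≈ 1.67 is close to 5/3, so the gas is monatomic.

γ ≈ 1.67; monatomic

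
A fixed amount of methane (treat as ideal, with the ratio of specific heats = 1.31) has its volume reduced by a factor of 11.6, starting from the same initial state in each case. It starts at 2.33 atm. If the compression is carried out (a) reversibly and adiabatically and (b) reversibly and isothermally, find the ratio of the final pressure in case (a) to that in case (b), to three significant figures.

Isothermal: P_b = P₁(V₁/V₂) = 2.33×11.6.
Adiabatic: P_a = P₁(V₁/V₂)^γ = 2.33×11.6^(1.31).
P_a/P_b = (V₁/V₂)^(γ−1) = 11.6^(0.31) = 2.138.

P_adiabatic / P_isothermal ≈ 2.14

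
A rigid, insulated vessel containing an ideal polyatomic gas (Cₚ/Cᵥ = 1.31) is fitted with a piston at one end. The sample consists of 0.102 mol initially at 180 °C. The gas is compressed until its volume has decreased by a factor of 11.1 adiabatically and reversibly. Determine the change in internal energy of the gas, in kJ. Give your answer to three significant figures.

For a reversible adiabat TV^(γ−1) is constant, so T₂ = T₁ (V₁/V₂)^(γ−1).
T₁ = 180 °C = 453.1 K.
T₂ = 453.1 × 11.1^(0.31) = 955.6 K.
Q = 0, so ΔU = W_on_gas = nCᵥΔT with Cᵥ = R/(γ−1) = 26.82 J/(mol·K).
ΔU = 0.102 × 26.82 × (955.6 − 453.1) = 1375 J.

ΔU ≈ 1.37 kJ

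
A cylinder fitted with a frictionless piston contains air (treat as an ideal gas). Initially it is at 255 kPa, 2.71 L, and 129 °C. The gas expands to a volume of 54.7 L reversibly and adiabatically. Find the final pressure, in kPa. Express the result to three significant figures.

P₂ ≈ 3.80 kPa

Since PV^γ is constant along a reversible adiabat, P₂ = P₁ (V₁/V₂)^γ.
γ = 7/5 for a diatomic ideal gas.
P₂ = 255 × (2.71/54.7)^(7/5) = 3.798 kPa.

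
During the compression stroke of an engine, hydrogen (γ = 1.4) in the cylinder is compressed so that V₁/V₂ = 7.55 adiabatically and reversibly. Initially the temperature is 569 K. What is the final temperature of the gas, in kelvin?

For a reversible adiabat TV^(γ−1) is constant, so T₂ = T₁ (V₁/V₂)^(γ−1).
T₂ = 569 × 7.55^(0.4) = 1277 K.

T₂ ≈ 1280 K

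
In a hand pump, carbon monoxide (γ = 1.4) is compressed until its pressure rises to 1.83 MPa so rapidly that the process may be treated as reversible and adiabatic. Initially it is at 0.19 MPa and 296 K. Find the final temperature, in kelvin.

Along an adiabat T P^((1−γ)/γ) is constant, so T₂ = T₁ (P₂/P₁)^((γ−1)/γ).
T₂ = 296 × (1.83/0.19)^(0.286) = 565.4 K.

T₂ ≈ 565 K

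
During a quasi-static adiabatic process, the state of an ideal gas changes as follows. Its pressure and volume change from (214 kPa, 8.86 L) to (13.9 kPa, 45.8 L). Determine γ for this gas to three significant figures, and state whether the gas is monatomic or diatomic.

γ ≈ 1.66; monatomic

PV^γ = const ⇒ γ = ln(P₂/P₁) / ln(V₁/V₂).
γ = ln(13.9/214) / ln(8.86/45.8) = 1.664.
γ ≈ 1.66 is close to 5/3, so the gas is monatomic.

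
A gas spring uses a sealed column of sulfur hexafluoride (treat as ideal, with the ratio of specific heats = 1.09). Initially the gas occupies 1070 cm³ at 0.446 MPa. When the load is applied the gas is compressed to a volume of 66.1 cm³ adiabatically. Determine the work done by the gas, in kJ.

W ≈ -1.51 kJ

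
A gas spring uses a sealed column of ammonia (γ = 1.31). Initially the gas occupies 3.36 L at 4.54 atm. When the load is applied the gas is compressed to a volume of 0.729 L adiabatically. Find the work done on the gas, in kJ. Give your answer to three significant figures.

P₂ = P₁(V₁/V₂)^γ = 4.54×(3.36/0.729)^(1.31) = 33.6 atm.
For a reversible adiabat, W_by_gas = (P₁V₁ − P₂V₂)/(γ−1).
W_by = (460000×0.00336 − 3.405×10^6×0.000729) / (0.31) = -3021 J.
W_on_gas = −W_by = 3021 J.

W ≈ 3.02 kJ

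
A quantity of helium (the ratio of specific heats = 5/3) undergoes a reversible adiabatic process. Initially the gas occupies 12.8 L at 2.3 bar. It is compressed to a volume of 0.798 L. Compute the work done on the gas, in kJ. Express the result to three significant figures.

W ≈ 23.7 kJ

P₂ = P₁(V₁/V₂)^γ = 2.3×(12.8/0.798)^(5/3) = 234.6 bar.
For a reversible adiabat, W_by_gas = (P₁V₁ − P₂V₂)/(γ−1).
W_by = (230000×0.0128 − 2.346×10^7×0.000798) / (2/3) = -23670 J.
W_on_gas = −W_by = 23670 J.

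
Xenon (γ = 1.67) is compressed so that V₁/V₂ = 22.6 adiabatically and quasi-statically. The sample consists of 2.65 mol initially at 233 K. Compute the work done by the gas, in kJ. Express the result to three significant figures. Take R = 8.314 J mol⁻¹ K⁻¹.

W ≈ -54.2 kJ

Adiabatic: T₁V₁^(γ−1) = T₂V₂^(γ−1) ⇒ T₂ = T₁ (V₁/V₂)^(γ−1).
T₂ = 233 × 22.6^(0.67) = 1882 K.
Q = 0, so ΔU = W_on_gas = nCᵥΔT with Cᵥ = R/(γ−1) = 12.41 J/(mol·K).
ΔU = 2.65 × 12.41 × (1882 − 233) = 54220 J.
Work done by the gas = −ΔU = -54220 J.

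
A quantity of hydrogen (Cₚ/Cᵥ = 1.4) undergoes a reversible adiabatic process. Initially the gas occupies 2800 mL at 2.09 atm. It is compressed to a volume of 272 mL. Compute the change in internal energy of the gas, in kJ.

P₂ = P₁(V₁/V₂)^γ = 2.09×(2800/272)^(1.4) = 54.67 atm.
For a reversible adiabat, W_by_gas = (P₁V₁ − P₂V₂)/(γ−1).
W_by = (211800×0.0028 − 5.54×10^6×0.000272) / (0.4) = -2285 J.
Q = 0 ⇒ ΔU = −W_by = 2285 J.

ΔU ≈ 2.28 kJ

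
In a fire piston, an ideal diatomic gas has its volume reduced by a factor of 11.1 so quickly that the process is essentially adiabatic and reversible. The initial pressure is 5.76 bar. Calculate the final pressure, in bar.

P₂ ≈ 167 bar

Adiabatic: P₁V₁^γ = P₂V₂^γ ⇒ P₂ = P₁ (V₁/V₂)^γ.
For a diatomic ideal gas γ = 7/5.
P₂ = 5.76 × 11.1^(7/5) = 167.4 bar.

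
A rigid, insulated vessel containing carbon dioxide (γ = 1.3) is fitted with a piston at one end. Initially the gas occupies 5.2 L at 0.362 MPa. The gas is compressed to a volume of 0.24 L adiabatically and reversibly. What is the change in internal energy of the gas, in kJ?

P₂ = P₁(V₁/V₂)^γ = 0.362×(5.2/0.24)^(1.3) = 19.74 MPa.
For a reversible adiabat, W_by_gas = (P₁V₁ − P₂V₂)/(γ−1).
W_by = (362000×0.0052 − 1.974×10^7×0.00024) / (0.3) = -9513 J.
Q = 0 ⇒ ΔU = −W_by = 9513 J.

ΔU ≈ 9.51 kJ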